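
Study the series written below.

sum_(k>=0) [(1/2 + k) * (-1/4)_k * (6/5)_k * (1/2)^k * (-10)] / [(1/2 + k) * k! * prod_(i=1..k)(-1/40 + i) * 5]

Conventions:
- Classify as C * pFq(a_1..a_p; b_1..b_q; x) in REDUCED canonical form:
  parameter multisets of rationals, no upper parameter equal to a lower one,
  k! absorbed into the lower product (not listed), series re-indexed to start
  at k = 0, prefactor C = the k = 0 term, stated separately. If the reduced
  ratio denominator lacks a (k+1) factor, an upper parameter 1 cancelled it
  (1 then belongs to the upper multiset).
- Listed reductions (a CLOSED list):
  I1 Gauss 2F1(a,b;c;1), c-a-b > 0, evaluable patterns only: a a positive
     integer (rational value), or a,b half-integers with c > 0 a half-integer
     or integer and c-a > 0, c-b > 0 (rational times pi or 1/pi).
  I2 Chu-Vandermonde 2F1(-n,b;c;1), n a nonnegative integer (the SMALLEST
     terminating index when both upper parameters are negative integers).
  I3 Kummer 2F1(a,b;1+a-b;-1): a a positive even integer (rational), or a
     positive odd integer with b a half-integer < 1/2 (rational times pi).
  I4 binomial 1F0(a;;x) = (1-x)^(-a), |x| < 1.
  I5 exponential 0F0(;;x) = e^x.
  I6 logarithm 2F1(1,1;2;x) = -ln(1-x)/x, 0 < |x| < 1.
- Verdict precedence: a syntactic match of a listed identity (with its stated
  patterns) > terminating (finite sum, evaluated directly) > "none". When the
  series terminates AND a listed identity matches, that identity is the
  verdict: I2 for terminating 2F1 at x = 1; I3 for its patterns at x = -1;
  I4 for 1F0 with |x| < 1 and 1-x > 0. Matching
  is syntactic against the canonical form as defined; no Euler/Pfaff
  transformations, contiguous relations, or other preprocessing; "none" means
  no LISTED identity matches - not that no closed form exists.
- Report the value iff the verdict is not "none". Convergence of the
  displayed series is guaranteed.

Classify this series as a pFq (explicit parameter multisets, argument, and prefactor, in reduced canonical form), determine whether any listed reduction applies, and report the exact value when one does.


Classification (C = -2): 2F1 with upper {-1/4, 6/5}, lower {39/40}, argument x = 1/2. Verdict: none. Every listed pattern misses the 2F1 form at 1/2, upper {-1/4, 6/5}.

Key step: from the first term -2: the factor k + 1/2 cancels (top and bottom), leaving prefactor -2.
Term ratio: r(k) = (1/2) * (k-1/4) (k+6/5) / [(k+39/40) (k+1)] ; factor over Q: parameters, x = (1/2), and C = -2.


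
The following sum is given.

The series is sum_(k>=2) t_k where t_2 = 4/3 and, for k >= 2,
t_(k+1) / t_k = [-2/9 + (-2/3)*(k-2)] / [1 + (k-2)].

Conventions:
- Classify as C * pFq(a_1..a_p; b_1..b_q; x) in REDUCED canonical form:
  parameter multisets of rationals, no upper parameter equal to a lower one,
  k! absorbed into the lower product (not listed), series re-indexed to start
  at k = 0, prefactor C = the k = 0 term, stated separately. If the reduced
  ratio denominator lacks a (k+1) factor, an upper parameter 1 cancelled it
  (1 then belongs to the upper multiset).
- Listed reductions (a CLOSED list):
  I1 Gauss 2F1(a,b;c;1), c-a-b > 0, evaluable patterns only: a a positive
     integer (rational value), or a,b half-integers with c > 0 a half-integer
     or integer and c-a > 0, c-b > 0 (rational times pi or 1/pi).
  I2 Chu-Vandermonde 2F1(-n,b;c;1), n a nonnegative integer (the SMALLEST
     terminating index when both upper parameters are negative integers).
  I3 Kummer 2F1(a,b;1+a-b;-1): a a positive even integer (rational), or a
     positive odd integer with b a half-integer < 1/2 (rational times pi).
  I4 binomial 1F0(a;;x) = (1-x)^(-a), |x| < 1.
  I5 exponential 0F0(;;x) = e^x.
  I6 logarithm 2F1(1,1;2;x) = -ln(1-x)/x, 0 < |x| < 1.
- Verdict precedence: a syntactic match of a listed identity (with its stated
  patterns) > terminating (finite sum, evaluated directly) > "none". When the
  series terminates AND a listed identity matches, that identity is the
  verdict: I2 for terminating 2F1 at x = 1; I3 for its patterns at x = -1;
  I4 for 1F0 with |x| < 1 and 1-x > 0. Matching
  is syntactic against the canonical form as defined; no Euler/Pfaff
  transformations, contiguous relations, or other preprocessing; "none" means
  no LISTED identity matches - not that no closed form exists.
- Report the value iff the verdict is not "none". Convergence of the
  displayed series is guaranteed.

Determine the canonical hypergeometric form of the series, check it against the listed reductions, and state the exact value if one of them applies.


The series (x = -2/3) is 1F0: upper {1/3}, lower {-}, prefactor 4/3. Verdict (x = -2/3): the I4 binomial reduction applies (the 1F0 binomial series: exponent -1/3, x = -2/3). Exact value: (4/3) * (5/3)^(-1/3).

Key observation: x = (-2/3) and roots of the ratio polynomials (prefactor 4/3) are the negated parameters.
Adjacent-term ratio: r(k) = (-2/3) * (k+1/3) / [(k+1)] - rational; roots negated = parameters, x = (-2/3), C = 4/3.


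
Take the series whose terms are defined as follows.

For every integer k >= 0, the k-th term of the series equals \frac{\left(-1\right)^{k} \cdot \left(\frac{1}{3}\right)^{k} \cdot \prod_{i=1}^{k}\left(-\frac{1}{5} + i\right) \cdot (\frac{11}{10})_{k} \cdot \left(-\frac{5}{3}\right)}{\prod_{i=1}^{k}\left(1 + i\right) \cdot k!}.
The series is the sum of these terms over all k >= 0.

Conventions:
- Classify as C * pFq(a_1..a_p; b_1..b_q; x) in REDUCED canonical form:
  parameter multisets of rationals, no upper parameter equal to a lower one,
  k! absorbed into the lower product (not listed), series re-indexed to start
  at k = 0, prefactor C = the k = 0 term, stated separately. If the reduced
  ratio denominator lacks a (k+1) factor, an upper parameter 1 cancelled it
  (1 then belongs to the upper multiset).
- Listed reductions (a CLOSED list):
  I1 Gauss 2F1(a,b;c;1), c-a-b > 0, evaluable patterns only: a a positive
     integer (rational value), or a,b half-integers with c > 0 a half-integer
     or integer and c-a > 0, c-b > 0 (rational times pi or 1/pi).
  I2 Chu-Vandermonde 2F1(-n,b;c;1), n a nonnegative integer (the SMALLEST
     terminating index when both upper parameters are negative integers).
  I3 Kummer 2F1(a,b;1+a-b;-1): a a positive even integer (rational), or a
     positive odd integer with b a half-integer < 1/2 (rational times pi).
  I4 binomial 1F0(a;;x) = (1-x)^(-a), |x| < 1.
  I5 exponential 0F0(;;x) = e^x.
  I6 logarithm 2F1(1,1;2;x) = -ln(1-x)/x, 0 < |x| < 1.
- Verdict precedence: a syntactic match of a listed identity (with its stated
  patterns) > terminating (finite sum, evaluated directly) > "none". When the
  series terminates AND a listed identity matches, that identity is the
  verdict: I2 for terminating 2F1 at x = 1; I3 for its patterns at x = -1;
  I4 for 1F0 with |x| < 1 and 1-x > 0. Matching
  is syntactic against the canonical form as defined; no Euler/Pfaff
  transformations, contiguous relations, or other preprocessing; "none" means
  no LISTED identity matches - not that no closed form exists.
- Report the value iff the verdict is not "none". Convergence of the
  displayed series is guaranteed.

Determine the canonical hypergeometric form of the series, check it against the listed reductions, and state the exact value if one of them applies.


This is -\frac{5}{3} * 2F1(\frac{4}{5}, \frac{11}{10}; 2; -\frac{1}{3}) in reduced canonical form. Verdict: none - at argument -\frac{1}{3} the multisets {\frac{4}{5}, \frac{11}{10}} ; {2} match no listed identity.

The tell: x = -\frac{1}{3} and the running product (C = -5/3) telescopes to a rising factorial.
Step ratio: r(k) = -\frac{1}{3} * (k+\frac{4}{5}) (k+\frac{11}{10}) / [(k+2) (k+1)] - rational; roots negated = parameters, x = -\frac{1}{3}, C = -\frac{5}{3}.


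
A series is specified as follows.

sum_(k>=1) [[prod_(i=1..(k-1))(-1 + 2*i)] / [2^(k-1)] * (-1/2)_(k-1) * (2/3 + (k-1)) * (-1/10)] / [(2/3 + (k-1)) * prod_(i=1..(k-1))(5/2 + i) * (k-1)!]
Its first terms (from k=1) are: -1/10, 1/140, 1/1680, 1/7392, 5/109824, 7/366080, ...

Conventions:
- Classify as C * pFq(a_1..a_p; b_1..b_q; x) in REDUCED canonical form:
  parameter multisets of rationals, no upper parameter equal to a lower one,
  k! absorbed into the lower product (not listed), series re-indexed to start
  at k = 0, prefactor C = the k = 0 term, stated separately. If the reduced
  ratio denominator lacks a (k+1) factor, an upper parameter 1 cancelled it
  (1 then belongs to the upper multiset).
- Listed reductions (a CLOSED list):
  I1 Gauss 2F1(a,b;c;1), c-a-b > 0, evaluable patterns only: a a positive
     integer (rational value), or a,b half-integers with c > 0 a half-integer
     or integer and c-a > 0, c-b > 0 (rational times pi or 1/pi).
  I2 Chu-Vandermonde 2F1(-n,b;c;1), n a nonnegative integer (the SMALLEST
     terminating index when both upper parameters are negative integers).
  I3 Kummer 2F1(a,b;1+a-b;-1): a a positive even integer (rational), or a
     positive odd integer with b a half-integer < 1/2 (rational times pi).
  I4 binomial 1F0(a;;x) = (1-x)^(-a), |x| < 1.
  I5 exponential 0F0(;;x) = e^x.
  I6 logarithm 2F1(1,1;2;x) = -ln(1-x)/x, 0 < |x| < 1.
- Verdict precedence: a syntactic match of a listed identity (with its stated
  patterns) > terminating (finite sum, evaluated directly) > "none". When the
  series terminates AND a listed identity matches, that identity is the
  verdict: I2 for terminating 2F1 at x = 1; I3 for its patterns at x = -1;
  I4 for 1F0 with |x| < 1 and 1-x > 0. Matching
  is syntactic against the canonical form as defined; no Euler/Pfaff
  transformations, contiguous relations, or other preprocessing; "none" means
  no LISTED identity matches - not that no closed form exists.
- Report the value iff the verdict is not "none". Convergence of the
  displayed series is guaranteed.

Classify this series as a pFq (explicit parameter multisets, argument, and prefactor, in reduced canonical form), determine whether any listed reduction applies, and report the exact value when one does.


Reduced: x = 1, 2F1, upper = {-1/2, 1/2}, lower = {7/2}, C = -1/10. Verdict at x = 1: Gauss (I1, half-integer pattern) matches (x = 1; upper {-1/2, 1/2} half-integers, c = 7/2 in the evaluable pattern). Its exact value is (-15/512) * pi.

Structural cue: t_0 = -1/10 here, and the lower running product (C = -1/10) is a rising factorial.
Term ratio: r(k) = 1 * (k-1/2) (k+1/2) / [(k+7/2) (k+1)] - rational in k, leading ratio 1; with t_0 = -1/10, classification follows.


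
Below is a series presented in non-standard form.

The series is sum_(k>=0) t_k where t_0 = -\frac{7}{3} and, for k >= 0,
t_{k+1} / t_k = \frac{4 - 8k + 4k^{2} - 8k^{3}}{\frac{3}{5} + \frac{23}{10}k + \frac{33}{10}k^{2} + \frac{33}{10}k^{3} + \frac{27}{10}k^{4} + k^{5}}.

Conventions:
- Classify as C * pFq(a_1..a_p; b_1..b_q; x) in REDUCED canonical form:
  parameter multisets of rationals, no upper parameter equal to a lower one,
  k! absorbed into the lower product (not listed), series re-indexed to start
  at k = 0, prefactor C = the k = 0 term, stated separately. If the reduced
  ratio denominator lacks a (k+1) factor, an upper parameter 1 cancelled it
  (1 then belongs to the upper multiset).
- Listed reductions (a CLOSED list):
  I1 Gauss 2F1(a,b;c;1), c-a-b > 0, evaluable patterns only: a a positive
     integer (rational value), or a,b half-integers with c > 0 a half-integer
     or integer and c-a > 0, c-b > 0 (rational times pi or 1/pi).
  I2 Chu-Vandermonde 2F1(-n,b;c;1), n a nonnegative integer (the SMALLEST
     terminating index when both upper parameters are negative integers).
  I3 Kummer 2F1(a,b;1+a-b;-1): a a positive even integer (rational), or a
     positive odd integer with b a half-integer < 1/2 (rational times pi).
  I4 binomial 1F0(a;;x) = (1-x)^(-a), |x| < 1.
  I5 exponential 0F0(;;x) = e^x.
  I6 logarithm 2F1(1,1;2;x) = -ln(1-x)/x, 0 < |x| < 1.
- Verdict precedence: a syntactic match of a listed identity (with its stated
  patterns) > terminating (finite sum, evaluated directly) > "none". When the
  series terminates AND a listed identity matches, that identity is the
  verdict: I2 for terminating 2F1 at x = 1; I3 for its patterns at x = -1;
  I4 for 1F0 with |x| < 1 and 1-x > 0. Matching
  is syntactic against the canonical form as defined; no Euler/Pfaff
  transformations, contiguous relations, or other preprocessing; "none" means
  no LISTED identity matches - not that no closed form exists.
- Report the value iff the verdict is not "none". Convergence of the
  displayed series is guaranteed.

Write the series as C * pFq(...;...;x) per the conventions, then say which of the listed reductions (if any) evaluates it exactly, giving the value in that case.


Key observation: x = -8 and cancel k^2 + 1 from the displayed ratio first; then C = -7/3, x = -8.
Adjacent-term ratio: r(k) = -8 * (k-\frac{1}{2}) / [(k+\frac{1}{2}) (k+\frac{6}{5}) (k+1)] - rational in k, leading ratio -8; with t_0 = -\frac{7}{3}, classification follows.

Prefactor -\frac{7}{3}, argument -8: 1F2 with upper {-\frac{1}{2}} over lower {\frac{1}{2}, \frac{6}{5}}. Verdict: none. A 1F2 with upper {-\frac{1}{2}} fits none of I1-I6 at x = -8; the sum runs forever.


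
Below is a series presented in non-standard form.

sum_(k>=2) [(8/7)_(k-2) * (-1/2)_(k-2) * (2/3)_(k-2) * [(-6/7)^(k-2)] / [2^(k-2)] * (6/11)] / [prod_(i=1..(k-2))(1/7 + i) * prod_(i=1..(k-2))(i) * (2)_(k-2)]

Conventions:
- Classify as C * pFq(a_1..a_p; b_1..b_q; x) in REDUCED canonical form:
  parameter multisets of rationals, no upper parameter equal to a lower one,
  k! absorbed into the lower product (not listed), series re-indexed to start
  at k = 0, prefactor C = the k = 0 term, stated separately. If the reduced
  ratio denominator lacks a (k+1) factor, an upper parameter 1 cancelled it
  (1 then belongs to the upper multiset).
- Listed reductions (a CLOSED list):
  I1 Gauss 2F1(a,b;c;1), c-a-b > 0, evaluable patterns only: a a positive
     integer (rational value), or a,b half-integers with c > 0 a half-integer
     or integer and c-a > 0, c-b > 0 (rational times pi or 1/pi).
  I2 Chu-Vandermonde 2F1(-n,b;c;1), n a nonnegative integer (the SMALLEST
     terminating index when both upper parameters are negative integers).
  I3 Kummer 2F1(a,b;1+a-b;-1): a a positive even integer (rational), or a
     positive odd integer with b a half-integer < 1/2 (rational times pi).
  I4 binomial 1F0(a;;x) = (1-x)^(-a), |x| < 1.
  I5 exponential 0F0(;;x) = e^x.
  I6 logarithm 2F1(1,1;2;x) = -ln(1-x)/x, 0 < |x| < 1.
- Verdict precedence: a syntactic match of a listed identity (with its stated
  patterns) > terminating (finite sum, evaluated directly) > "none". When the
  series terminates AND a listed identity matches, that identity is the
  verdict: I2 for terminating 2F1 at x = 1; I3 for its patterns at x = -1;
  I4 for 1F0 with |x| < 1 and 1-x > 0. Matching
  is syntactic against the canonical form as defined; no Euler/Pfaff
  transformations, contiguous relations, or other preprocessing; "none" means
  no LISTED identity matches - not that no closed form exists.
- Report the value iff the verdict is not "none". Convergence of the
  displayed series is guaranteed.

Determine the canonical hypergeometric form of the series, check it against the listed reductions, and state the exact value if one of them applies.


Canonical form: C = 6/11 times 2F1 with upper {-1/2, 2/3}, lower {2}, x = -3/7. Verdict: none - at argument -3/7 the multisets {-1/2, 2/3} ; {2} match no listed identity.

Structural cue: x = (-3/7) and the lower running product (C = 6/11) is a rising factorial.
Term ratio: r(k) = (-3/7) * (k-1/2) (k+2/3) / [(k+2) (k+1)] - rational in k, leading ratio (-3/7); with t_0 = 6/11, classification follows.


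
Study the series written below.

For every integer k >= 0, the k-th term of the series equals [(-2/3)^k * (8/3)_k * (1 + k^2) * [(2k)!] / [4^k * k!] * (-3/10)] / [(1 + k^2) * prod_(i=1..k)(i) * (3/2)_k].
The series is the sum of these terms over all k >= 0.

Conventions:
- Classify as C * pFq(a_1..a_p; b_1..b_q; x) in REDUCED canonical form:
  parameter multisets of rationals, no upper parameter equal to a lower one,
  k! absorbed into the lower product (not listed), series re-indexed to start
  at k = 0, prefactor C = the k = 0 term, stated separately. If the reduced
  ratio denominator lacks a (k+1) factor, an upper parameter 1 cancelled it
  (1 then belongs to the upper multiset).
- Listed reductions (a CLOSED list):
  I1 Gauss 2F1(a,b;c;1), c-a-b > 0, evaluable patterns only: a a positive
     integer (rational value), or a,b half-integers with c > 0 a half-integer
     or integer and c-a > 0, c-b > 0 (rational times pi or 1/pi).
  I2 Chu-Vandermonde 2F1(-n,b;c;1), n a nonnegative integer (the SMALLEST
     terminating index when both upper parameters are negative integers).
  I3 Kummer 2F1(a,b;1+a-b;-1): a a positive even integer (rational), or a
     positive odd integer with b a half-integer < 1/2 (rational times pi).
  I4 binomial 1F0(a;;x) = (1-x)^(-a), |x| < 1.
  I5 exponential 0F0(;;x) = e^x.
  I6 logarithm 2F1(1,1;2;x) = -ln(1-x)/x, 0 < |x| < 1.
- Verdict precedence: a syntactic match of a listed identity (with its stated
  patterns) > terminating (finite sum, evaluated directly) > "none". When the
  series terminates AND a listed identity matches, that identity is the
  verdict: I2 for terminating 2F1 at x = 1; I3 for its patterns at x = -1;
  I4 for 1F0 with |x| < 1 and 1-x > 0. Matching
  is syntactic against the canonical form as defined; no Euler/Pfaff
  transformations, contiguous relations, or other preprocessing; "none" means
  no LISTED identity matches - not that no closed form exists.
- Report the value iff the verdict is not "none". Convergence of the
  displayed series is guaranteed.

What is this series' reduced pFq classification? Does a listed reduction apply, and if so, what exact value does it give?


With C = -3/10: the canonical form is 2F1(1/2, 8/3; 3/2; -2/3). Verdict: none. Every listed pattern misses the 2F1 form at -2/3, upper {1/2, 8/3}.

Key step: t_0 being -3/10, the product of the first k integers (C = -3/10, x = -2/3) is k!.
Ratio: r(k) = (-2/3) * (k+1/2) (k+8/3) / [(k+3/2) (k+1)] ; factor over Q: parameters, x = (-2/3), and C = -3/10.


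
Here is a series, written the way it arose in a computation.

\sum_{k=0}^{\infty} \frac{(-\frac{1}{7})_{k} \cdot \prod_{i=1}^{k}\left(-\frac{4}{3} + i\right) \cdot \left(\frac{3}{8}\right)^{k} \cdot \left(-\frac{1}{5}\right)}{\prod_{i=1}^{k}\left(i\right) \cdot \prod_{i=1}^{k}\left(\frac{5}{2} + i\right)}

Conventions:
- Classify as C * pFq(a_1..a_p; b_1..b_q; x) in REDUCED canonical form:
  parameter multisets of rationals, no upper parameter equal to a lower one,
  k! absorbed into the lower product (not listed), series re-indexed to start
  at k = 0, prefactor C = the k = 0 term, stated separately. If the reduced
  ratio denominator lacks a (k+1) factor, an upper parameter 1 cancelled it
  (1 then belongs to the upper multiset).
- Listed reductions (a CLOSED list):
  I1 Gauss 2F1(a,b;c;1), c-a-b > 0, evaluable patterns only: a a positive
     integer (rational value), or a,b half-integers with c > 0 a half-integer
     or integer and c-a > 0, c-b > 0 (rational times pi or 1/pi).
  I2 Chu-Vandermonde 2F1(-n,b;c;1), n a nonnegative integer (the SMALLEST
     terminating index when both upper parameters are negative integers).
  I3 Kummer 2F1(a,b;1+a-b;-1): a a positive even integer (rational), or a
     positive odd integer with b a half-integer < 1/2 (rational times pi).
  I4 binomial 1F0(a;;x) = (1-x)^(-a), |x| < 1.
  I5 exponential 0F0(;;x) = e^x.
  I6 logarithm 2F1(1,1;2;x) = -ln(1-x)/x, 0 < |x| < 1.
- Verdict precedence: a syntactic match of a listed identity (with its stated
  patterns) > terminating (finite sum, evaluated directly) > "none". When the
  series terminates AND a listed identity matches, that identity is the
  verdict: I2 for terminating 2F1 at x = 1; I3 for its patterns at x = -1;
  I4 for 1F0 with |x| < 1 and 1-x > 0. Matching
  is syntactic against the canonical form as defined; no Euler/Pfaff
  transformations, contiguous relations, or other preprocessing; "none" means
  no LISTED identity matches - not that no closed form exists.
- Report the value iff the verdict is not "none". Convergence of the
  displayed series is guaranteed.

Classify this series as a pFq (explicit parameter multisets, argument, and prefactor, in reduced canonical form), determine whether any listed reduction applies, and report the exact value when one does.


Key step: from the first term -\frac{1}{5}: the lower running product (C = -1/5) is a rising factorial.
Term ratio: r(k) = \frac{3}{8} * (k-\frac{1}{3}) (k-\frac{1}{7}) / [(k+\frac{7}{2}) (k+1)] - rational; roots negated = parameters, x = \frac{3}{8}, C = -\frac{1}{5}.

At argument \frac{3}{8}: a 2F1 with upper {-\frac{1}{3}, -\frac{1}{7}}, lower {\frac{7}{2}}, scaled by C = -\frac{1}{5}. Verdict: none. No listed pattern accepts 2F1(-\frac{1}{3}, -\frac{1}{7}; \frac{7}{2}; \frac{3}{8}).


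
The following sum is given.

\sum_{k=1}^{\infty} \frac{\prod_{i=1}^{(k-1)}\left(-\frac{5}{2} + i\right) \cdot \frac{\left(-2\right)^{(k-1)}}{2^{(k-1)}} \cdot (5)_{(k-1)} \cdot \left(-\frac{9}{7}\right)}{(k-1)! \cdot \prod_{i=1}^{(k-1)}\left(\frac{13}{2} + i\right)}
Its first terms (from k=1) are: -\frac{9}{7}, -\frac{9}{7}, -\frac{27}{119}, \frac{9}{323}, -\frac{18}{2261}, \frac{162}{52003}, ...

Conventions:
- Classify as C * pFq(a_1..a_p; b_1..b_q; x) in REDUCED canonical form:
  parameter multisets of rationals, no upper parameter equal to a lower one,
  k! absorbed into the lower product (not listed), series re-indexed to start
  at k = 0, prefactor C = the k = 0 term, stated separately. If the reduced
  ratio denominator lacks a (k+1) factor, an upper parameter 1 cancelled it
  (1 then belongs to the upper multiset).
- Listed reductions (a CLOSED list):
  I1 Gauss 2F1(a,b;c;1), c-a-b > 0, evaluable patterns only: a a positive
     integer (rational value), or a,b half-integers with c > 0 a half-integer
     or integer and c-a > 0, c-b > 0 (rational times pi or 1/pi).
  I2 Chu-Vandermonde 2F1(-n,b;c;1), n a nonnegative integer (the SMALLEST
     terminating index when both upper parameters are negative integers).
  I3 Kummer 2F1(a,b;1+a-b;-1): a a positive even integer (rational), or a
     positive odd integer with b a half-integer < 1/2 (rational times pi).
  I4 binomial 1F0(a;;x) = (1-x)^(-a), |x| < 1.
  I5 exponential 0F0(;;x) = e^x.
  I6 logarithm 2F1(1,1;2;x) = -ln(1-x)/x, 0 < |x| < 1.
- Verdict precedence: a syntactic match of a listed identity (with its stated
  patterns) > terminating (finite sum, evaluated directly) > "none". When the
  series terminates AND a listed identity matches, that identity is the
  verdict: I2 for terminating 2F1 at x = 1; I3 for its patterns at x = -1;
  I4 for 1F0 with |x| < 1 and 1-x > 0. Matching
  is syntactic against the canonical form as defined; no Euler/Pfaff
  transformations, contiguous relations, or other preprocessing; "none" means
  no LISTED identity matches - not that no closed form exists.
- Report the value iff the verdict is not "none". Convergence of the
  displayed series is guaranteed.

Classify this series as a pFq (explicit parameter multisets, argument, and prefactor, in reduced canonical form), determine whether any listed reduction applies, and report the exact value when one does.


Reduced: x = -1, 2F1, upper = {-\frac{3}{2}, 5}, lower = {\frac{15}{2}}, C = -\frac{9}{7}. Verdict: the Kummer evaluation I3 fires (x = -1; c = \frac{15}{2} equals 1+a-b for upper {-\frac{3}{2}, 5}: listed pattern). Hence: \left(-\frac{57915}{65536}\right) \cdot \pi.

First insight: with t_0 = -\frac{9}{7}, the two k-th powers (C = -9/7) combine into one argument.
Consecutive-term ratio: r(k) = -1 * (k-\frac{3}{2}) (k+5) / [(k+\frac{15}{2}) (k+1)] - rational; roots negated = parameters, x = -1, C = -\frac{9}{7}.


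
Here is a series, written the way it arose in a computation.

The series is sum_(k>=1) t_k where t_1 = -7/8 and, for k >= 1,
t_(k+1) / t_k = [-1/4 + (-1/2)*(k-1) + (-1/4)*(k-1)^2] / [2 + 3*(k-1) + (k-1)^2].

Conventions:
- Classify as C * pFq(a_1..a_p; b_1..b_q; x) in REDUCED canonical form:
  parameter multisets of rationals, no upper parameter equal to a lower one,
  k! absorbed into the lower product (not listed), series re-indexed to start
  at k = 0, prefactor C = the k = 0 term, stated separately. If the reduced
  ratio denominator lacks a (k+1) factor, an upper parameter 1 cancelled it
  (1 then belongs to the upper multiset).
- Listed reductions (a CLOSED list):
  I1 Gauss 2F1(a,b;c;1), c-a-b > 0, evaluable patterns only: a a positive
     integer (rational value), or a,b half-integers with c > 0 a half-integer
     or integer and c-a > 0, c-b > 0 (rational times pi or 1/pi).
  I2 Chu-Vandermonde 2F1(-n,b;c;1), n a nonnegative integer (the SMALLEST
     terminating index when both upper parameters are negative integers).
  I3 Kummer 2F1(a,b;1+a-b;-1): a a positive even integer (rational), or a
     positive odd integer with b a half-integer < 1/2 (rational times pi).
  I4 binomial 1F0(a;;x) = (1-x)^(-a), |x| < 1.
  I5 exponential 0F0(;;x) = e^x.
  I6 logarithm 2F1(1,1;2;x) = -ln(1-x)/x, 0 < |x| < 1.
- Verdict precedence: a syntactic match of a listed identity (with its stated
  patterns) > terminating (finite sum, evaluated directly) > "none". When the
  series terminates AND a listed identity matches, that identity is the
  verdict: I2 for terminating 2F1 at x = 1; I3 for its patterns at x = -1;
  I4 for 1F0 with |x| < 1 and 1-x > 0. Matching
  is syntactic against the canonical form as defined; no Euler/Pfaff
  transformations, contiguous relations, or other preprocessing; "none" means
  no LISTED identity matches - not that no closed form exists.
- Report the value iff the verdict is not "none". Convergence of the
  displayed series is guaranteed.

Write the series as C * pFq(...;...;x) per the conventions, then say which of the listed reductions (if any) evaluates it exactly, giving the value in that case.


Canonical form: C = -7/8 times 2F1 with upper {1, 1}, lower {2}, x = -1/4. Verdict: logarithm (I6) matches (the logarithm: parameters (1,1;2), x = -1/4). Value: (-7/2) * ln(5/4).

Key observation: from the first term -7/8: factor the ratio over Q (C = -7/8): negated roots = parameters.
Step ratio: r(k) = (-1/4) * (k+1) (k+1) / [(k+2) (k+1)] - rational; roots negated = parameters, x = (-1/4), C = -7/8.


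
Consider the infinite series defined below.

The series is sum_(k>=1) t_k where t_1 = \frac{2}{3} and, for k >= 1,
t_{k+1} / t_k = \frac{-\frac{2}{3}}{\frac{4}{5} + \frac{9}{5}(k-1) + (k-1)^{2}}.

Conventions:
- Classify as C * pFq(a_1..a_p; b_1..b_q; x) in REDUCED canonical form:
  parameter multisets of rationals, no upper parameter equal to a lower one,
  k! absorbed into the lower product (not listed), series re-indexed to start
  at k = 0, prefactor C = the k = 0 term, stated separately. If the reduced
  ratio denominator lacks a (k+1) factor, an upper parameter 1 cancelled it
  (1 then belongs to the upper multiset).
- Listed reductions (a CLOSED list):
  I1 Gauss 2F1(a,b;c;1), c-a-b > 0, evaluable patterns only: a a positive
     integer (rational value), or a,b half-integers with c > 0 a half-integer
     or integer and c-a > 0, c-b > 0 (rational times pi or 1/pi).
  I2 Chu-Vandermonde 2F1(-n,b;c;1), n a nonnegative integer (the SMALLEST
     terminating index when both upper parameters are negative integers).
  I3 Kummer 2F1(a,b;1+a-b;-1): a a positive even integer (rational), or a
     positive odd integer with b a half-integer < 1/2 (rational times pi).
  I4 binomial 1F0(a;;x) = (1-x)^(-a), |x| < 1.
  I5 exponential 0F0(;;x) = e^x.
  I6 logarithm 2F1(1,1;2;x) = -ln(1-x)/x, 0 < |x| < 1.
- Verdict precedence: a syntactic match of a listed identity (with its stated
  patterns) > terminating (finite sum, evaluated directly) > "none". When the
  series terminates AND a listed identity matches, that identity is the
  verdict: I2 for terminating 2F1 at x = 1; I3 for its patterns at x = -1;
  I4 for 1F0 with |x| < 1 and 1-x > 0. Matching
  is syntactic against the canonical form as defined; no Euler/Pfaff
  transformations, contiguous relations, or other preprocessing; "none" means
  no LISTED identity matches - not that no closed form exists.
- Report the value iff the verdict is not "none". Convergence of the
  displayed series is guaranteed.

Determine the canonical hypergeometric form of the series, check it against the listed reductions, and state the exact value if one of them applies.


Key observation: t_0 being \frac{2}{3}, factor the ratio over Q (C = 2/3, x = -2/3): negated roots = parameters.
Step ratio: r(k) = -\frac{2}{3} * 1 / [(k+\frac{4}{5}) (k+1)] ; factor over Q: parameters, x = -\frac{2}{3}, and C = \frac{2}{3}.

x = -\frac{2}{3} here; the reduced form reads 0F1, upper {-}, lower {\frac{4}{5}}, C = \frac{2}{3}. Verdict: none (x = -\frac{2}{3}): each listed identity misses the multisets {-} ; {\frac{4}{5}}.


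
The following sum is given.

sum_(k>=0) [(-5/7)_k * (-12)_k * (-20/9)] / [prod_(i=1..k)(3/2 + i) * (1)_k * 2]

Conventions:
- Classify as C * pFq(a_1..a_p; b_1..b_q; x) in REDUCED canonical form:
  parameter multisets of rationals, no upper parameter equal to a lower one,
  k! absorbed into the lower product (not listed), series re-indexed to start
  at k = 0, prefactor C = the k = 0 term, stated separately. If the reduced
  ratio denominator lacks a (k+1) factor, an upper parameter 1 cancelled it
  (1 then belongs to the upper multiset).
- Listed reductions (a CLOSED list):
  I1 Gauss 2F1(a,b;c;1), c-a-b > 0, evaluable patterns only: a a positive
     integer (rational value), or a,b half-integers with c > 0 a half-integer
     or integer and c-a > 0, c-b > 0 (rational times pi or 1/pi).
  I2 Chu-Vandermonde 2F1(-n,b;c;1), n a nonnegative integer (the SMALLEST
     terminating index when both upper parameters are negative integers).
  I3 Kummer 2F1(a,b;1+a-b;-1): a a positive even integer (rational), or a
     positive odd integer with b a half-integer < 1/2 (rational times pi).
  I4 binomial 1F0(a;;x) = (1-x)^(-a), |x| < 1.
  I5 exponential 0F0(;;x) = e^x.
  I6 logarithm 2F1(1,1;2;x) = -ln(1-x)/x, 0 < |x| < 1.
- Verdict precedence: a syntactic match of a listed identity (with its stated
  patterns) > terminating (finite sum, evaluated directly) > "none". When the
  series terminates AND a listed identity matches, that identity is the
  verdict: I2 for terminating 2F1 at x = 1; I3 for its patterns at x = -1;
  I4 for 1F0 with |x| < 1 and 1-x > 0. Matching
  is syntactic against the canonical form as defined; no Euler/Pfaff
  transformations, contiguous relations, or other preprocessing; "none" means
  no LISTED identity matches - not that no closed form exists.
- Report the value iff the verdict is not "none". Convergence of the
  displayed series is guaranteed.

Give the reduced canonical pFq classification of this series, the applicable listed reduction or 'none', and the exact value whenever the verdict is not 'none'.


The series (x = 1) is 2F1: upper {-12, -5/7}, lower {5/2}, prefactor -10/9. Verdict: Vandermonde's identity (I2) applies (terminating 2F1 at x = 1 with n = 12, b = -5/7, c = 5/2). Sum: -1254143257280878/311304390437691.

Key step: from the first term -10/9: the constant factors (prefactor -10/9) combine into one prefactor.
Ratio: r(k) = 1 * (k-12) (k-5/7) / [(k+5/2) (k+1)] ; factor over Q: parameters, x = 1, and C = -10/9.


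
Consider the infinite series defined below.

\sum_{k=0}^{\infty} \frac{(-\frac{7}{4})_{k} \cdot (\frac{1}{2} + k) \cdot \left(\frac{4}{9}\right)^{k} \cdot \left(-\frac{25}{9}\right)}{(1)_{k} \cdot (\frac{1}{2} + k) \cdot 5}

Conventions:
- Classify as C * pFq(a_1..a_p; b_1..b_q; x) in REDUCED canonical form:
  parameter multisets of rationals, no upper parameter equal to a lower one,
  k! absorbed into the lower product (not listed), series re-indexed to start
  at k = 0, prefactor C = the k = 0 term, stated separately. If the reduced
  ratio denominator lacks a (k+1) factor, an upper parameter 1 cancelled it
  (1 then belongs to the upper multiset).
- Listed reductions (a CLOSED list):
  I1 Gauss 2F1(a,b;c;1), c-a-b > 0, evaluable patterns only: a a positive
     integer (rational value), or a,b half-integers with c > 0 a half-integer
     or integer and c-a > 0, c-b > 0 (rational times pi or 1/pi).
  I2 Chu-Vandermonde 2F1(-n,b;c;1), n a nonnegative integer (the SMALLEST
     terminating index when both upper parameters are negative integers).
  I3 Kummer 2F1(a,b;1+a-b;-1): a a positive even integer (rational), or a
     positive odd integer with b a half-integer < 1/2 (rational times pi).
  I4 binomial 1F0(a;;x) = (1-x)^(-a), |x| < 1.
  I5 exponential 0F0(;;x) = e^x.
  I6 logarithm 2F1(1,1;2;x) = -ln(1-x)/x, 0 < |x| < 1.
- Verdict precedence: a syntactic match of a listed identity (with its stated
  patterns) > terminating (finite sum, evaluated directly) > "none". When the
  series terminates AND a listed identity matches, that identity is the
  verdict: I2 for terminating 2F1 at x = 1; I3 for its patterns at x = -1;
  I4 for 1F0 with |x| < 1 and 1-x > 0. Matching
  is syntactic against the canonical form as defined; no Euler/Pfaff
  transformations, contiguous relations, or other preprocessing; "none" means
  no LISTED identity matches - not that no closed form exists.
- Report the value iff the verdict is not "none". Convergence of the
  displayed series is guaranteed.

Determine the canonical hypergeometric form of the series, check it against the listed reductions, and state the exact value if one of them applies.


x = \frac{4}{9} here; the reduced form reads 1F0, upper {-\frac{7}{4}}, lower {-}, C = -\frac{5}{9}. Verdict: binomial (I4) fires (the 1F0 binomial series: exponent 7/4, x = \frac{4}{9}). Hence: \left(-\frac{5}{9}\right) \cdot \left(\frac{5}{9}\right)^{\frac{7}{4}}.

The tell: t_0 = -\frac{5}{9} here, and (1)_k (C = -5/9) is k! itself.
Adjacent-term ratio: r(k) = \frac{4}{9} * (k-\frac{7}{4}) / [(k+1)] - rational in k. x = \frac{4}{9}; t_0 = -\frac{5}{9}; negate the roots.


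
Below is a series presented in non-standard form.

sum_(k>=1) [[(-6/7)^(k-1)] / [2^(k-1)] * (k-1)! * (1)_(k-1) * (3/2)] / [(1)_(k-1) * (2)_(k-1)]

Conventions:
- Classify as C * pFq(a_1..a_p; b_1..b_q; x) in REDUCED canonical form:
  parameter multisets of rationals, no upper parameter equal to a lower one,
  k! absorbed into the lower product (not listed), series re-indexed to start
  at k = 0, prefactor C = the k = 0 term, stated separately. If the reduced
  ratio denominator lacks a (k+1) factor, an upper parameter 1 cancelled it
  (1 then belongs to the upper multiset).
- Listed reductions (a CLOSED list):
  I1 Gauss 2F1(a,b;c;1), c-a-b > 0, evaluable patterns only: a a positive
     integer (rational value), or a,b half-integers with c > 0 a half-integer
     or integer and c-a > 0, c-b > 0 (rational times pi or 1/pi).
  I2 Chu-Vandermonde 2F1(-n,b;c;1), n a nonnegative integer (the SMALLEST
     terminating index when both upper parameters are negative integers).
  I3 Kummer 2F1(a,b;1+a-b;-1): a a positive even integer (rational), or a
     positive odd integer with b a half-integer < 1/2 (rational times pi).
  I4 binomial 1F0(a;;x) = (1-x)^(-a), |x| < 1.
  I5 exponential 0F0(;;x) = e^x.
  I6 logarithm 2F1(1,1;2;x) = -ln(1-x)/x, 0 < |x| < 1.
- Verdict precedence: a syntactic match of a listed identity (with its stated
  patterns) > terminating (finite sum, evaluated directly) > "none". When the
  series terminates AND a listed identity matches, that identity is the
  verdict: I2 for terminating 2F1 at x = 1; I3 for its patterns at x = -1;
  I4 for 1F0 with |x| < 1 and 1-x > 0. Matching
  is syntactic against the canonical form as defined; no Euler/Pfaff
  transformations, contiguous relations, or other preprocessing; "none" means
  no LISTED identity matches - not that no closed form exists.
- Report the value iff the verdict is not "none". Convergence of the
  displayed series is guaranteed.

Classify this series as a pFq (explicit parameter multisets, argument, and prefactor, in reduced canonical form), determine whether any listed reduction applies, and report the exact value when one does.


Prefactor 3/2, argument -3/7: 2F1 with upper {1, 1} over lower {2}. Verdict at x = -3/7: logarithm (I6) matches (the logarithm: parameters (1,1;2), x = -3/7). Hence: (7/2) * ln(10/7).

The tell: t_0 = 3/2 here, and (1)_k (prefactor 3/2) is k! itself.
Step ratio: r(k) = (-3/7) * (k+1) (k+1) / [(k+2) (k+1)] ; factor over Q: parameters, x = (-3/7), and C = 3/2.


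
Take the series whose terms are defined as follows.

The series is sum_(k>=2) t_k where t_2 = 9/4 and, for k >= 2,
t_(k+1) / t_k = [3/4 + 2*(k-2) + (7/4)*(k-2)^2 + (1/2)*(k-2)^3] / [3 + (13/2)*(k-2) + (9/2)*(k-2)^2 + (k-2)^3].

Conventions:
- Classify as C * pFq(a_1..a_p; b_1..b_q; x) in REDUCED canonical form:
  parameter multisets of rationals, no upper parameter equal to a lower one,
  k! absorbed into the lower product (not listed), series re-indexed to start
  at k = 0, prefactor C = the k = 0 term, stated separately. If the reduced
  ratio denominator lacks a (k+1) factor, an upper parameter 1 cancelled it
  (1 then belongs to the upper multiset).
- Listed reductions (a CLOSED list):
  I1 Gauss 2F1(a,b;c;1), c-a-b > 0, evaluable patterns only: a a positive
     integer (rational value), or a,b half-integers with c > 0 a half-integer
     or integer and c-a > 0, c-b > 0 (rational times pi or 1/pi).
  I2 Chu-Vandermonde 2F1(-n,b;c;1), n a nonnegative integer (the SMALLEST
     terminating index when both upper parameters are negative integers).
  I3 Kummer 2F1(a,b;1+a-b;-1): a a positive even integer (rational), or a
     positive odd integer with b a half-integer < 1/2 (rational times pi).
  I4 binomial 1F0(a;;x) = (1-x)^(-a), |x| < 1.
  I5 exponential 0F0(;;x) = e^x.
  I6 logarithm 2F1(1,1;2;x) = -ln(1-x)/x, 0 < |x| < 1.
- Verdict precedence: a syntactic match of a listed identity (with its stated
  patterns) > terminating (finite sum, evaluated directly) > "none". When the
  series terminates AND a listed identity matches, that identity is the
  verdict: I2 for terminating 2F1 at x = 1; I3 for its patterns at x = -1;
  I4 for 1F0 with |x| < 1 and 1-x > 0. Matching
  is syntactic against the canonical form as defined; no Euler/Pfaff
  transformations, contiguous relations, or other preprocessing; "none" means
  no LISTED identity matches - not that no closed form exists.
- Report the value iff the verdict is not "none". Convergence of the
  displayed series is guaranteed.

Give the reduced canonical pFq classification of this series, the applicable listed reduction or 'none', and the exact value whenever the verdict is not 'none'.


The series (x = 1/2) is 2F1: upper {1, 1}, lower {2}, prefactor 9/4. Verdict: the I6 logarithm reduction applies (the logarithm: parameters (1,1;2), x = 1/2). Exact value: (-9/2) * ln(1/2).

First insight: t_0 being 9/4, roots of the ratio polynomials (prefactor 9/4) are the negated parameters.
Term ratio: r(k) = (1/2) * (k+1) (k+1) / [(k+2) (k+1)] - rational in k. x = (1/2); t_0 = 9/4; negate the roots.


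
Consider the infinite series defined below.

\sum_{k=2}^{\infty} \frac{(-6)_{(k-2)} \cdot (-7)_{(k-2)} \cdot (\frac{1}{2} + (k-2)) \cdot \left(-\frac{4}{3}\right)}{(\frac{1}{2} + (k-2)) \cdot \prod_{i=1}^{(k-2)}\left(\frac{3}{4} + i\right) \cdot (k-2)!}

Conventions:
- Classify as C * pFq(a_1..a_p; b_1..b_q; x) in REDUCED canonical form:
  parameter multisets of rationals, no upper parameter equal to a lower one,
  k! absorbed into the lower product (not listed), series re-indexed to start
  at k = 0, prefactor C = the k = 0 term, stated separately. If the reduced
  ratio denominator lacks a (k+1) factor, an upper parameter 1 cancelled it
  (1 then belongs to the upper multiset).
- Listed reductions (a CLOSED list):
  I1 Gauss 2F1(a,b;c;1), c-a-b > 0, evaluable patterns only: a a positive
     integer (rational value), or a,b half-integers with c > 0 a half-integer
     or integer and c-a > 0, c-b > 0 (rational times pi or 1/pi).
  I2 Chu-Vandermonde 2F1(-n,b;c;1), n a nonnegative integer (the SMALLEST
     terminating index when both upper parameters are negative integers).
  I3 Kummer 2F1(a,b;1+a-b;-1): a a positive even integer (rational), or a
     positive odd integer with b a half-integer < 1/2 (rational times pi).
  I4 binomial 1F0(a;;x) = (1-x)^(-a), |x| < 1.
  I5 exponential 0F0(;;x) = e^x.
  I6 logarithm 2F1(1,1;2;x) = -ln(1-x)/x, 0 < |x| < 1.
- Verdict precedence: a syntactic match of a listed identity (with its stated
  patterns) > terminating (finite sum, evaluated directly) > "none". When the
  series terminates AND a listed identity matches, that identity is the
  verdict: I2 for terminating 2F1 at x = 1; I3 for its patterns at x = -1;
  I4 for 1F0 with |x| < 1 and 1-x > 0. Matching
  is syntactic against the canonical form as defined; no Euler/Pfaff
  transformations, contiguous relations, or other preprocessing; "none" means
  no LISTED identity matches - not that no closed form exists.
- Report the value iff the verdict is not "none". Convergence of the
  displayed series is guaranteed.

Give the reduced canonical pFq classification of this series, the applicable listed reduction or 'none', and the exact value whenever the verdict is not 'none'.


This is -\frac{4}{3} * 2F1(-7, -6; \frac{7}{4}; 1) in reduced canonical form. Verdict at x = 1: Vandermonde's identity (I2) matches (terminating 2F1 at x = 1 with n = 6, b = -7, c = \frac{7}{4}). Sum: -\frac{8932820}{11799}.

Key observation: from the first term -\frac{4}{3}: the factor k + 1/2 cancels (top and bottom), leaving C = -4/3.
Step ratio: r(k) = 1 * (k-7) (k-6) / [(k+\frac{7}{4}) (k+1)] - rational in k. x = 1; t_0 = -\frac{4}{3}; negate the roots.
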